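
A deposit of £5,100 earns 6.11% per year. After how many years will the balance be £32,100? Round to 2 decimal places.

(1+i)^n = 32100/5100 = 6.29412, so n = ln 6.29412 / ln 1.0611 = 31.0190 years

31.02 years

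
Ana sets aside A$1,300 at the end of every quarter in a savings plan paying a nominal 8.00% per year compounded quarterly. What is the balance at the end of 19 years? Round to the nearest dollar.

A$227,770

With 4 periods per year: i = 0.02, n = 76.
Accumulation factor s(76|0.02) = 175.207608; FV = 1300 × 175.207608 = 227,769.8907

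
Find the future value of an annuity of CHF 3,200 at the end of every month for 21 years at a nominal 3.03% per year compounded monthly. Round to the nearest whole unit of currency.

Periodic rate i = 0.0303/12 = 0.002525; n = 21 × 12 = 252 periods.
Accumulation factor s(252|0.002525) = 351.668179; FV = 3200 × 351.668179 = 1,125,338.1730

CHF 1,125,338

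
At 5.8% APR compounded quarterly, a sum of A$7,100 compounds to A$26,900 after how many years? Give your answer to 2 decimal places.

Periodic rate i = 0.058/4 = 0.0145.
n = ln(26900/7100) / ln(1+0.0145) = ln(3.78873) / 0.014396 = 92.5287 quarters
= 92.5287/4 years

23.13 years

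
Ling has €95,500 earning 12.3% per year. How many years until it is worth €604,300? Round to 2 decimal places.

15.90 years

(1+i)^n = 604300/95500 = 6.32775, so n = ln 6.32775 / ln 1.123 = 15.9042 years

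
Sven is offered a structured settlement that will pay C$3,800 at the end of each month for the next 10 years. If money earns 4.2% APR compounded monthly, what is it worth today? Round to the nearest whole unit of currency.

With 12 periods per year: i = 0.0035, n = 120.
PV = 3800 × [1 − (1+0.0035)^(−120)] / 0.0035 = 3800 × 97.848914 = 371,825.8721

C$371,826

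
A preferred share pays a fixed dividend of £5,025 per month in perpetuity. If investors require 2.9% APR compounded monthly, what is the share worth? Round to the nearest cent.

£2,079,310.34

Periodic rate i = 0.029/12 = 0.00241667.
PV = C/r = 5025/0.00241667 = 2,079,310.3448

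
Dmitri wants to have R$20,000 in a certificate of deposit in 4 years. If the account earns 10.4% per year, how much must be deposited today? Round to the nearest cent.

R$13,463.37

PV = 20,000 / (1 + 0.104)^4 = 20,000 / 1.485512 = 13,463.3675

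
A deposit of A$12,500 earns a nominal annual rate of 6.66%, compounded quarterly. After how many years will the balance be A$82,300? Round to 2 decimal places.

Periodic rate i = 0.0666/4 = 0.01665.
(1+i)^n = 82300/12500 = 6.58400, so n = ln 6.58400 / ln 1.01665 = 114.1315 quarters
= 114.1315/4 years

28.53 years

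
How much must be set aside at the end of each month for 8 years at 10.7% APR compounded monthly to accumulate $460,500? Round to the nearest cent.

Periodic rate i = 0.107/12 = 0.00891667; n = 8 × 12 = 96 periods.
PMT = 460500 / ( [(1+0.00891667)^96 − 1] / 0.00891667 ) = 460500 / 150.820293 = 3,053.3026

$3,053.30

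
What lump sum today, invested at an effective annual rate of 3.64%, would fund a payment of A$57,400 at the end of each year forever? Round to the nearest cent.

A$1,576,923.08

PV = PMT / i = 57400 / 0.0364 = 1,576,923.0769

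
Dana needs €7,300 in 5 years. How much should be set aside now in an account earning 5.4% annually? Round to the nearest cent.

PV = 7,300 / (1 + 0.054)^5 = 7,300 / 1.300778 = 5,612.0277

€5,612.03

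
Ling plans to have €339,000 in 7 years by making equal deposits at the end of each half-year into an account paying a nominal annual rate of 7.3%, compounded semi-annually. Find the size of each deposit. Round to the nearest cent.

Periodic rate i = 0.073/2 = 0.0365; n = 7 × 2 = 14 periods.
PMT = 339000 / ( [(1+0.0365)^14 − 1] / 0.0365 ) = 339000 / 17.858871 = 18,982.1630

€18,982.16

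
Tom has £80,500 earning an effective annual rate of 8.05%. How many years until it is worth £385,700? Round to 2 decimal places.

n = ln(385700/80500) / ln(1+0.0805) = ln(4.79130) / 0.077424 = 20.2367 years

20.24 years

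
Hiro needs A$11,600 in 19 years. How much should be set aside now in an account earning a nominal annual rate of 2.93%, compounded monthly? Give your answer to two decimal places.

i = 0.0293/12 = 0.00244167 per month; n = 19·12 = 228.
PV = FV·(1+i)^(−n) = 11,600 × 0.573486 = 6,652.4395

A$6,652.44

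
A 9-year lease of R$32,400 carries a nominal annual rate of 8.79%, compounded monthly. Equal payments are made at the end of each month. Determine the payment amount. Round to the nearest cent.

R$435.19

i = 0.0879/12 = 0.007325 per month; n = 9·12 = 108.
Annuity-PV factor = 74.449847; PMT = 32400 / 74.449847 = 435.1923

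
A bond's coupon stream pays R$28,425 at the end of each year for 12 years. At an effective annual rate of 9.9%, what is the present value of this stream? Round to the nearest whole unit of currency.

PV = PMT · [1 − (1+i)^(−n)] / i = 28425 · 6.847198 = 194,631.5975

R$194,632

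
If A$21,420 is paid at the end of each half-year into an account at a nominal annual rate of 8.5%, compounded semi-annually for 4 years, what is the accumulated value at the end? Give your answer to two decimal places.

A$199,135.53

i = 0.085/2 = 0.0425 per half-year; n = 4·2 = 8.
FV = 21420 × [(1+0.0425)^8 − 1] / 0.0425 = 21420 × 9.296710 = 199,135.5330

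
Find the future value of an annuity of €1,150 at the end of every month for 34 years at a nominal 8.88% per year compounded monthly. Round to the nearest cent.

€2,991,330.54

With 12 periods per year: i = 0.0074, n = 408.
FV = 1150 × [(1+0.0074)^408 − 1] / 0.0074 = 1150 × 2601.156993 = 2,991,330.5424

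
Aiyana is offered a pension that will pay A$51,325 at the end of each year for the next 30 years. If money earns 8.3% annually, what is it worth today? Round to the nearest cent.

A$561,828.11

PV = PMT · [1 − (1+i)^(−n)] / i = 51325 · 10.946480 = 561,828.1088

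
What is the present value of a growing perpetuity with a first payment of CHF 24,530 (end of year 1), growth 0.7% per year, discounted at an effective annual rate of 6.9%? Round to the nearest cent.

CHF 395,645.16

PV = D₁/(r − g) = 24530/(0.069 − 0.007) = 395,645.1613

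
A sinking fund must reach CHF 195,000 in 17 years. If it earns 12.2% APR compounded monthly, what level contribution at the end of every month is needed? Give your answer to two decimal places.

CHF 288.42

With 12 periods per year: i = 0.0101667, n = 204.
FV-annuity factor = 676.101633; PMT = 195000 / 676.101633 = 288.4182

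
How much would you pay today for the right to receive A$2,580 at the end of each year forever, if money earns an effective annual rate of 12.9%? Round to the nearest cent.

A$20,000.00

PV = PMT / i = 2580 / 0.129 = 20,000.0000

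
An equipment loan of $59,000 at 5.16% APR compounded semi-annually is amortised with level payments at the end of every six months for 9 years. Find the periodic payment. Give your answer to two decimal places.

With 2 periods per year: i = 0.0258, n = 18.
PMT = 59000 / ( [1 − (1+0.0258)^(−18)] / 0.0258 ) = 59000 / 14.254855 = 4,138.9409

$4,138.94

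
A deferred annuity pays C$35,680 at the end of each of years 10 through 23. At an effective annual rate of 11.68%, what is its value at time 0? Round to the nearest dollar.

C$88,959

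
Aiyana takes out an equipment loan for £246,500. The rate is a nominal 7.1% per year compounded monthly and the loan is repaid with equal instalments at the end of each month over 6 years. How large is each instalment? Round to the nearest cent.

Periodic rate i = 0.071/12 = 0.00591667; n = 6 × 12 = 72 periods.
Annuity-PV factor = 58.489569; PMT = 246500 / 58.489569 = 4,214.4267

£4,214.43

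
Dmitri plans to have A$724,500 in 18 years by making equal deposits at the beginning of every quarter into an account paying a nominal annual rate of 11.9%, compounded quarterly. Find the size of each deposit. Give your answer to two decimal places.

i = 0.119/4 = 0.02975 per quarter; n = 18·4 = 72.
FV-annuity factor × (1+i) = 251.102498; PMT = 724500 / 251.102498 = 2,885.2760

A$2,885.28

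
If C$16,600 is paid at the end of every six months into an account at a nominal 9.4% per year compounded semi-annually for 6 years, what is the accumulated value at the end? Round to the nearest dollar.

With 2 periods per year: i = 0.047, n = 12.
FV = PMT · [(1+i)^n − 1] / i = 16600 · 15.643458 = 259,681.3995

C$259,681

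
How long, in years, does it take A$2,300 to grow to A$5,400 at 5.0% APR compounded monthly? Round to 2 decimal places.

17.11 years

Periodic rate i = 0.05/12 = 0.00416667.
n = ln(5400/2300) / ln(1+0.00416667) = ln(2.34783) / 0.004158 = 205.2640 months
= 205.2640/12 years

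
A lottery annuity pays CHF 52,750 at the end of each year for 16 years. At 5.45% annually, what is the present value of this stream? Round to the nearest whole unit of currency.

PV = PMT · [1 − (1+i)^(−n)] / i = 52750 · 10.498832 = 553,813.3771

CHF 553,813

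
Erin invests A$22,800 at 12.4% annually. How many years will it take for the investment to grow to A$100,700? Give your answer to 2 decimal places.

(1+i)^n = 100700/22800 = 4.41667, so n = ln 4.41667 / ln 1.124 = 12.7071 years

12.71 years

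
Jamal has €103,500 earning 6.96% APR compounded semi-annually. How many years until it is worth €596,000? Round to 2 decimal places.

Periodic rate i = 0.0696/2 = 0.0348.
(1+i)^n = 596000/103500 = 5.75845, so n = ln 5.75845 / ln 1.0348 = 51.1769 half-years
= 51.1769/2 years

25.59 years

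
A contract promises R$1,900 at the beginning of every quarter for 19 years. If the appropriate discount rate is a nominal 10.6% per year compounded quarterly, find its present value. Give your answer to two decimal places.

R$63,515.20

With 4 periods per year: i = 0.0265, n = 76.
Annuity factor a(76|0.0265) × (1+i) = 33.429051; PV = 1900 × 33.429051 = 63,515.1960
(Beginning-of-period payments → annuity-due factor ×(1+i).)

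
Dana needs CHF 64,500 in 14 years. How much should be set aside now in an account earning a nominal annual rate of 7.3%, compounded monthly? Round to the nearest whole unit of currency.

CHF 23,284

With 12 periods per year: i = 0.00608333, n = 168.
PV = FV·(1+i)^(−n) = 64,500 × 0.360990 = 23,283.8796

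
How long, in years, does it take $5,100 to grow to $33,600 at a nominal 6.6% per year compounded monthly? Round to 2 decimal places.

28.64 years

Periodic rate i = 0.066/12 = 0.0055.
n = ln(33600/5100) / ln(1+0.0055) = ln(6.58824) / 0.005485 = 343.7210 months
= 343.7210/12 years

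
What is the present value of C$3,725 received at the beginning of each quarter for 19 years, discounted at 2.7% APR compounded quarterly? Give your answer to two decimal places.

C$222,380.96

With 4 periods per year: i = 0.00675, n = 76.
Annuity factor a(76|0.00675) × (1+i) = 59.699588; PV = 3725 × 59.699588 = 222,380.9637
(Beginning-of-period payments → annuity-due factor ×(1+i).)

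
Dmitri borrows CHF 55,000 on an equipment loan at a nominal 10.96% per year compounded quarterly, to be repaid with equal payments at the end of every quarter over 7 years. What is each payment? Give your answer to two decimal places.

Periodic rate i = 0.1096/4 = 0.0274; n = 7 × 4 = 28 periods.
Annuity-PV factor = 19.374854; PMT = 55000 / 19.374854 = 2,838.7311

CHF 2,838.73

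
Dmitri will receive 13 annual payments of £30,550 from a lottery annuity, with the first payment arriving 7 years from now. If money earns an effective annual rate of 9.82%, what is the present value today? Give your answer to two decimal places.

£124,866.80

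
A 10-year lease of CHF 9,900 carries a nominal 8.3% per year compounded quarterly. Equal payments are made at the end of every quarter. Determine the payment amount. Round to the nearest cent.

CHF 366.68

With 4 periods per year: i = 0.02075, n = 40.
Annuity-PV factor = 26.999092; PMT = 9900 / 26.999092 = 366.6790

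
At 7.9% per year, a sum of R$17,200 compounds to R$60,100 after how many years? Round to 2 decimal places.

16.45 years

(1+i)^n = 60100/17200 = 3.49419, so n = ln 3.49419 / ln 1.079 = 16.4543 years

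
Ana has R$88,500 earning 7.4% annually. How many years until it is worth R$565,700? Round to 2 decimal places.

(1+i)^n = 565700/88500 = 6.39209, so n = ln 6.39209 / ln 1.074 = 25.9849 years

25.98 years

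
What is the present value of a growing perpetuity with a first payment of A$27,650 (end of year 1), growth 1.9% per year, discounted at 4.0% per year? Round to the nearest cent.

A$1,316,666.67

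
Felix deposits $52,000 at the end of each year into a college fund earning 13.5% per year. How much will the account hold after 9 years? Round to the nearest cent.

FV = PMT · [(1+i)^n − 1] / i = 52000 · 15.746750 = 818,831.0107

$818,831.01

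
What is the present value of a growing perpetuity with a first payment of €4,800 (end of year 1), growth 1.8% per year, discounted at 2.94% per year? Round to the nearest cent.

PV = D₁/(r − g) = 4800/(0.0294 − 0.018) = 421,052.6316

€421,052.63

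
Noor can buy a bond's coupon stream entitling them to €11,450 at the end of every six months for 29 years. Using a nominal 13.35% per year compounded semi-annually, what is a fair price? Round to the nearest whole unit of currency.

Periodic rate i = 0.1335/2 = 0.06675; n = 29 × 2 = 58 periods.
Annuity factor a(58|0.06675) = 14.628159; PV = 11450 × 14.628159 = 167,492.4252

€167,492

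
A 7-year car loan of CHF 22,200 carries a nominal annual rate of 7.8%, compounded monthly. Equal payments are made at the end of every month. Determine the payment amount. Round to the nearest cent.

CHF 343.81

With 12 periods per year: i = 0.0065, n = 84.
PMT = 22200 / ( [1 − (1+0.0065)^(−84)] / 0.0065 ) = 22200 / 64.571292 = 343.8060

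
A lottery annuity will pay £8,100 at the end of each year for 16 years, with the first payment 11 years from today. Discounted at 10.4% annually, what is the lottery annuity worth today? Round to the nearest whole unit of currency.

£23,011

Value one period before first payment (t=10): 8100 × [1 − (1+0.104)^(−16)] / 0.104 = 8100 × 7.640865 = 61,891.0053
Discount back 10 years: 61,891.0053 × (1+0.104)^(−10) = 61,891.0053 × 0.371800 = 23,011.0694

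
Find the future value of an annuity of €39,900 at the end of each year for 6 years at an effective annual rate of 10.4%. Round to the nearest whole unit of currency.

€310,977

Accumulation factor s(6|0.104) = 7.793907; FV = 39900 × 7.793907 = 310,976.8910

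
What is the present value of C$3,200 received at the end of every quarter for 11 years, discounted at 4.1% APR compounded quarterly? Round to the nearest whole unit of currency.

i = 0.041/4 = 0.01025 per quarter; n = 11·4 = 44.
PV = 3200 × [1 − (1+0.01025)^(−44)] / 0.01025 = 3200 × 35.272696 = 112,872.6283

C$112,873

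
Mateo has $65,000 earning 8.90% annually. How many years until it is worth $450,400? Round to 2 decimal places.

22.70 years

(1+i)^n = 450400/65000 = 6.92923, so n = ln 6.92923 / ln 1.089 = 22.7041 years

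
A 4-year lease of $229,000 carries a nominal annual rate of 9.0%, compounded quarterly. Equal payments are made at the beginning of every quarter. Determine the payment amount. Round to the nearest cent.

$16,823.19

With 4 periods per year: i = 0.0225, n = 16.
PMT = 229000 / ( [1 − (1+0.0225)^(−16)] / 0.0225 × (1+i) ) = 229000 / 13.612166 = 16,823.1866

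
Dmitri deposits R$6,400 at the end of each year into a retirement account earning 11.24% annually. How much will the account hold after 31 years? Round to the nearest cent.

FV = 6400 × [(1+0.1124)^31 − 1] / 0.1124 = 6400 × 232.829598 = 1,490,109.4245

R$1,490,109.42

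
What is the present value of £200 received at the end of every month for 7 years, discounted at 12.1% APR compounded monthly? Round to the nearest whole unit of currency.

Periodic rate i = 0.121/12 = 0.0100833; n = 7 × 12 = 84 periods.
PV = PMT · [1 − (1+i)^(−n)] / i = 200 · 56.477214 = 11,295.4429

£11,295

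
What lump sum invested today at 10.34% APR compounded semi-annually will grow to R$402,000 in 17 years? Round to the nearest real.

i = 0.1034/2 = 0.0517 per half-year; n = 17·2 = 34.
Discount factor = (1+0.0517)^(−34) = 0.180167; PV = 402,000 × 0.180167 = 72,427.3074

R$72,427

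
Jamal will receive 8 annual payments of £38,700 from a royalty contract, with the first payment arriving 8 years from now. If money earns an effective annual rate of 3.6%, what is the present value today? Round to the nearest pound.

£206,818

PV at t=7 (ordinary 8-year annuity): 38700 × a(8|0.036) = 38700 × 6.845357 = 264,915.3164
PV₀ = 264,915.3164 / (1+0.036)^7 = 264,915.3164 / 1.280909 = 206,818.2126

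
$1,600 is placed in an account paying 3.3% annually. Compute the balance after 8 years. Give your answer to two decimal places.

FV = 1,600 × (1 + 0.033)^8 = 2,074.5435

$2,074.54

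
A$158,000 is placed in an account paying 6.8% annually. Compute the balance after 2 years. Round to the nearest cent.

A$180,218.59

FV = 158,000 × (1 + 0.068)^2 = 180,218.5920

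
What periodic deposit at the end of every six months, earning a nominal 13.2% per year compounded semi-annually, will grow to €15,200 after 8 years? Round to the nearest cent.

€563.45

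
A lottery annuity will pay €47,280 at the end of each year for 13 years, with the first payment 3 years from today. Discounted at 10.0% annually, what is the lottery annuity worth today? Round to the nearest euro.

€277,559

PV at t=2 (ordinary 13-year annuity): 47280 × a(13|0.1) = 47280 × 7.103356 = 335,846.6813
PV₀ = 335,846.6813 / (1+0.1)^2 = 335,846.6813 / 1.210000 = 277,559.2407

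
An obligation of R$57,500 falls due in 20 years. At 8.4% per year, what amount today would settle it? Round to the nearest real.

PV = FV·(1+i)^(−n) = 57,500 × 0.199257 = 11,457.2978

R$11,457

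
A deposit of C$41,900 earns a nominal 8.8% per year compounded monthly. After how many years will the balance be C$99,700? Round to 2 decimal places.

9.89 years

Periodic rate i = 0.088/12 = 0.00733333.
(1+i)^n = 99700/41900 = 2.37947, so n = ln 2.37947 / ln 1.00733 = 118.6438 months
= 118.6438/12 years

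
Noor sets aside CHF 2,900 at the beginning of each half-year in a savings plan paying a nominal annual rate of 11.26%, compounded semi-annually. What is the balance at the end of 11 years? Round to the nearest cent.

CHF 127,140.56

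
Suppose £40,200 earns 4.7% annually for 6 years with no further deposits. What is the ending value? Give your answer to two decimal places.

40,200 × (1+0.047)^6 = 40,200 × 1.317286 = 52,954.8989

£52,954.90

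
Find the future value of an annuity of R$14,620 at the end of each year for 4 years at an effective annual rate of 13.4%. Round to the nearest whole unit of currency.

FV = PMT · [(1+i)^n − 1] / i = 14620 · 4.878230 = 71,319.7241

R$71,320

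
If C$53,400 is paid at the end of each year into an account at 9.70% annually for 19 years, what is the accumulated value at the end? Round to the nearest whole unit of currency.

FV = 53400 × [(1+0.097)^19 − 1] / 0.097 = 53400 × 49.553131 = 2,646,137.1752

C$2,646,137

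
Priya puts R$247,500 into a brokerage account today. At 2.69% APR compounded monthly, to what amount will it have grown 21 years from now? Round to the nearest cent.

R$435,144.59

Periodic rate i = 0.0269/12 = 0.00224167; n = 21 × 12 = 252 periods.
FV = PV·(1+i)^n = 247,500 × 1.758160 = 435,144.5905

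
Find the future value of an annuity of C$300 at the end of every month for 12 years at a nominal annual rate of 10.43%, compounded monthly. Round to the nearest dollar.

Periodic rate i = 0.1043/12 = 0.00869167; n = 12 × 12 = 144 periods.
FV = PMT · [(1+i)^n − 1] / i = 300 · 284.994505 = 85,498.3516

C$85,498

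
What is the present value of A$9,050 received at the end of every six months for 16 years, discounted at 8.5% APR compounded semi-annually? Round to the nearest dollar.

A$156,730

With 2 periods per year: i = 0.0425, n = 32.
PV = 9050 × [1 − (1+0.0425)^(−32)] / 0.0425 = 9050 × 17.318190 = 156,729.6198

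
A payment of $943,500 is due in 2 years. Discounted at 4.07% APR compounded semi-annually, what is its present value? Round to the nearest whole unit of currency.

$870,453

Periodic rate i = 0.0407/2 = 0.02035; n = 2 × 2 = 4 periods.
Discount factor = (1+0.02035)^(−4) = 0.922578; PV = 943,500 × 0.922578 = 870,452.8052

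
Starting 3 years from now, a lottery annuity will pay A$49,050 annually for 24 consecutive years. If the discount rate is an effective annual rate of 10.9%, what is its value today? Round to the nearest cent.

A$335,340.39

PV at t=2 (ordinary 24-year annuity): 49050 × a(24|0.109) = 49050 × 8.408334 = 412,428.7706
PV₀ = 412,428.7706 / (1+0.109)^2 = 412,428.7706 / 1.229881 = 335,340.3871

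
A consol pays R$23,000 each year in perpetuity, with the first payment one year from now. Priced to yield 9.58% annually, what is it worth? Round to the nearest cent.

R$240,083.51

PV = C/r = 23000/0.0958 = 240,083.5073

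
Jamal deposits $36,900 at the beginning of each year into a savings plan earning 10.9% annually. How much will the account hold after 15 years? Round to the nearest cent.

FV = 36900 × [(1+0.109)^15 − 1] / 0.109 × (1+i) = 36900 × 37.851890 = 1,396,734.7325
(annuity-due: payments at period start, so ×(1+i).)

$1,396,734.73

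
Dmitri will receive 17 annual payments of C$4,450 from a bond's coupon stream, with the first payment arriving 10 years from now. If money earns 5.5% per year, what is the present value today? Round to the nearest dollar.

PV at t=9 (ordinary 17-year annuity): 4450 × a(17|0.055) = 4450 × 10.864609 = 48,347.5081
PV₀ = 48,347.5081 / (1+0.055)^9 = 48,347.5081 / 1.619094 = 29,860.8357

C$29,861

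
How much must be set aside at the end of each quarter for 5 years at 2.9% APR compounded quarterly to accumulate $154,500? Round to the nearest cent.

Periodic rate i = 0.029/4 = 0.00725; n = 5 × 4 = 20 periods.
FV-annuity factor = 21.439311; PMT = 154500 / 21.439311 = 7,206.3882

$7,206.39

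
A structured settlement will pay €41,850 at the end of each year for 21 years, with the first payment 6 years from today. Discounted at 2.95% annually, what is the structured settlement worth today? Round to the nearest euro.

Value one period before first payment (t=5): 41850 × [1 − (1+0.0295)^(−21)] / 0.0295 = 41850 × 15.489542 = 648,237.3230
Discount back 5 years: 648,237.3230 × (1+0.0295)^(−5) = 648,237.3230 × 0.864706 = 560,534.4093

€560,534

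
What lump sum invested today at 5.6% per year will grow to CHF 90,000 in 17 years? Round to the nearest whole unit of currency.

CHF 35,641

PV = 90,000 / (1 + 0.056)^17 = 90,000 / 2.525147 = 35,641.4940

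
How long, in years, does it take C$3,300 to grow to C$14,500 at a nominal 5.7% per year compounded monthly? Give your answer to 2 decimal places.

26.03 years

Periodic rate i = 0.057/12 = 0.00475.
(1+i)^n = 14500/3300 = 4.39394, so n = ln 4.39394 / ln 1.00475 = 312.3661 months
= 312.3661/12 years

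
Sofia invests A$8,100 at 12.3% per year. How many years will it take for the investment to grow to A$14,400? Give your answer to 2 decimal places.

4.96 years

n = ln(14400/8100) / ln(1+0.123) = ln(1.77778) / 0.116004 = 4.9599 years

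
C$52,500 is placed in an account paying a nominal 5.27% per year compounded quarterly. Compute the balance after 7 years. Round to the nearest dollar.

Periodic rate i = 0.0527/4 = 0.013175; n = 7 × 4 = 28 periods.
FV = PV·(1+i)^n = 52,500 × 1.442663 = 75,739.8299

C$75,740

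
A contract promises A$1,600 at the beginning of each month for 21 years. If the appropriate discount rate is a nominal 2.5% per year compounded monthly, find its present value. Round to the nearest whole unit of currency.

A$314,090

With 12 periods per year: i = 0.00208333, n = 252.
PV = 1600 × [1 − (1+0.00208333)^(−252)] / 0.00208333 × (1+i) = 1600 × 196.306436 = 314,090.2981
(annuity-due: payments at period start, so ×(1+i).)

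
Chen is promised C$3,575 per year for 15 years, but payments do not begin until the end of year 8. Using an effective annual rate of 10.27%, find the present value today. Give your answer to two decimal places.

Value one period before first payment (t=7): 3575 × [1 − (1+0.1027)^(−15)] / 0.1027 = 3575 × 7.490275 = 26,777.7329
PV₀ = 26,777.7329 / (1+0.1027)^7 = 26,777.7329 / 1.982447 = 13,507.4132

C$13,507.41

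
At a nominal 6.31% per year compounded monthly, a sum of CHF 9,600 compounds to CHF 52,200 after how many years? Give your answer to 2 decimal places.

Periodic rate i = 0.0631/12 = 0.00525833.
(1+i)^n = 52200/9600 = 5.43750, so n = ln 5.43750 / ln 1.00526 = 322.8718 months
= 322.8718/12 years

26.91 years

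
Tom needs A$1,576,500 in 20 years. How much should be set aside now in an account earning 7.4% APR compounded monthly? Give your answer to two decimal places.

A$360,505.47

With 12 periods per year: i = 0.00616667, n = 240.
Discount factor = (1+0.00616667)^(−240) = 0.228675; PV = 1,576,500 × 0.228675 = 360,505.4730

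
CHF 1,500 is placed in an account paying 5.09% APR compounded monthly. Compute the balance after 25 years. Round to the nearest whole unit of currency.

CHF 5,340

With 12 periods per year: i = 0.00424167, n = 300.
1,500 × (1+0.00424167)^300 = 1,500 × 3.560172 = 5,340.2579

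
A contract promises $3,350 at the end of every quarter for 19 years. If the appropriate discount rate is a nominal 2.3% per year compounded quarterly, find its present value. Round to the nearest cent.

With 4 periods per year: i = 0.00575, n = 76.
PV = PMT · [1 − (1+i)^(−n)] / i = 3350 · 61.429492 = 205,788.7975

$205,788.80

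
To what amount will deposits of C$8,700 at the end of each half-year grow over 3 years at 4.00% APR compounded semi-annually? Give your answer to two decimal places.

C$54,880.65

With 2 periods per year: i = 0.02, n = 6.
FV = 8700 × [(1+0.02)^6 − 1] / 0.02 = 8700 × 6.308121 = 54,880.6524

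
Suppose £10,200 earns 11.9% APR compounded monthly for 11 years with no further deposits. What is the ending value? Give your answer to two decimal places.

Periodic rate i = 0.119/12 = 0.00991667; n = 11 × 12 = 132 periods.
FV = 10,200 × (1 + 0.00991667)^132 = 37,522.4663

£37,522.47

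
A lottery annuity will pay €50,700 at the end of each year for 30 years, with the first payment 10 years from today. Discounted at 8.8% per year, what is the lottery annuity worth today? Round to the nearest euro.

€248,212

Value one period before first payment (t=9): 50700 × [1 − (1+0.088)^(−30)] / 0.088 = 50700 × 10.458632 = 530,252.6642
PV₀ = 530,252.6642 / (1+0.088)^9 = 530,252.6642 / 2.136289 = 248,212.0154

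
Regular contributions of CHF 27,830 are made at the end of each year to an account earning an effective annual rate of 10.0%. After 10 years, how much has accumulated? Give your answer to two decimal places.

CHF 443,538.53

Accumulation factor s(10|0.1) = 15.937425; FV = 27830 × 15.937425 = 443,538.5266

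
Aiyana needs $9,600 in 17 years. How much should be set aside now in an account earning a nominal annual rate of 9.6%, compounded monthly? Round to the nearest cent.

i = 0.096/12 = 0.008 per month; n = 17·12 = 204.
Discount factor = (1+0.008)^(−204) = 0.196812; PV = 9,600 × 0.196812 = 1,889.3947

$1,889.39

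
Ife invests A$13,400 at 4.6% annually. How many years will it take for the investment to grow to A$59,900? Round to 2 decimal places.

33.30 years

n = ln(59900/13400) / ln(1+0.046) = ln(4.47015) / 0.044973 = 33.2957 years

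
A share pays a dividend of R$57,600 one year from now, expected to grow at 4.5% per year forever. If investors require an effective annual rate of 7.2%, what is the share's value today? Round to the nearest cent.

R$2,133,333.33

PV = PMT / (i − g) = 57600 / (0.072 − 0.045) = 57600 / 0.027000 = 2,133,333.3333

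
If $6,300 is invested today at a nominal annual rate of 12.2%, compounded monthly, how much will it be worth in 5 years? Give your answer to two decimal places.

$11,559.06

i = 0.122/12 = 0.0101667 per month; n = 5·12 = 60.
FV = 6,300 × (1 + 0.0101667)^60 = 11,559.0613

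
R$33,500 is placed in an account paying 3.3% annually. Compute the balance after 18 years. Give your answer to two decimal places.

R$60,096.70

FV = 33,500 × (1 + 0.033)^18 = 60,096.6958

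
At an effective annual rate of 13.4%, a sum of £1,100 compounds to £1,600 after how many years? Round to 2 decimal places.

2.98 years

(1+i)^n = 1600/1100 = 1.45455, so n = ln 1.45455 / ln 1.134 = 2.9796 years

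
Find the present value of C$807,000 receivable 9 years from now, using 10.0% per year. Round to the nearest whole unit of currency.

PV = 807,000 / (1 + 0.1)^9 = 807,000 / 2.357948 = 342,246.7780

C$342,247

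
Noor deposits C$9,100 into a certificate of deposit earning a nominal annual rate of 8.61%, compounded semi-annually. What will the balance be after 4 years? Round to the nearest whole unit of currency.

i = 0.0861/2 = 0.04305 per half-year; n = 4·2 = 8.
FV = PV·(1+i)^n = 9,100 × 1.401009 = 12,749.1847

C$12,749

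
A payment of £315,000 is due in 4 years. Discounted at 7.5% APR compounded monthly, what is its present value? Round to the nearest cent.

Periodic rate i = 0.075/12 = 0.00625; n = 4 × 12 = 48 periods.
PV = FV·(1+i)^(−n) = 315,000 × 0.741510 = 233,575.7068

£233,575.71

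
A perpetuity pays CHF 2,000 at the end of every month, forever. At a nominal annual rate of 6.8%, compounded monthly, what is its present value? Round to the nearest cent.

CHF 352,941.18

Periodic rate i = 0.068/12 = 0.00566667.
PV = PMT / i = 2000 / 0.00566667 = 352,941.1765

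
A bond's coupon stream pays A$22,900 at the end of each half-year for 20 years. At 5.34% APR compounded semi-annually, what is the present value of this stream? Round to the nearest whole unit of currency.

Periodic rate i = 0.0534/2 = 0.0267; n = 20 × 2 = 40 periods.
PV = 22900 × [1 − (1+0.0267)^(−40)] / 0.0267 = 22900 × 24.399104 = 558,739.4790

A$558,739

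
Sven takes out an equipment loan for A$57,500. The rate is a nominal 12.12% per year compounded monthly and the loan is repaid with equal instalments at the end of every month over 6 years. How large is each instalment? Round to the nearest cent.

With 12 periods per year: i = 0.0101, n = 72.
PMT = 57500 / ( [1 − (1+0.0101)^(−72)] / 0.0101 ) = 57500 / 50.987496 = 1,127.7275

A$1,127.73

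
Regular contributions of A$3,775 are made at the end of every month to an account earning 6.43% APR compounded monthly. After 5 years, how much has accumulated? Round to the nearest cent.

i = 0.0643/12 = 0.00535833 per month; n = 5·12 = 60.
FV = 3775 × [(1+0.00535833)^60 − 1] / 0.00535833 = 3775 × 70.546520 = 266,313.1119

A$266,313.11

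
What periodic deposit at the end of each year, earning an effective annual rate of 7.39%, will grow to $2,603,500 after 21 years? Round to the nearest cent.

FV-annuity factor = 46.946037; PMT = 2.6035e+06 / 46.946037 = 55,457.2897

$55,457.29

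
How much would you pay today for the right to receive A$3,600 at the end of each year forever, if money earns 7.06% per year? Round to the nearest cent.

A$50,991.50

PV = C/r = 3600/0.0706 = 50,991.5014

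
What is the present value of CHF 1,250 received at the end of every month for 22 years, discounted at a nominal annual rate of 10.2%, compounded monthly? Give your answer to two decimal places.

i = 0.102/12 = 0.0085 per month; n = 22·12 = 264.
Annuity factor a(264|0.0085) = 105.053665; PV = 1250 × 105.053665 = 131,317.0807

CHF 131,317.08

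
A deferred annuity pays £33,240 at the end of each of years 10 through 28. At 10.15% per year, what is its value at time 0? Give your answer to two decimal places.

Value one period before first payment (t=9): 33240 × [1 − (1+0.1015)^(−19)] / 0.1015 = 33240 × 8.282474 = 275,309.4425
PV₀ = 275,309.4425 / (1+0.1015)^9 = 275,309.4425 / 2.387044 = 115,334.8602

£115,334.86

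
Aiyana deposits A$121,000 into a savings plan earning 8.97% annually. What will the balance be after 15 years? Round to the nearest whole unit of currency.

FV = 121,000 × (1 + 0.0897)^15 = 438,924.3087

A$438,924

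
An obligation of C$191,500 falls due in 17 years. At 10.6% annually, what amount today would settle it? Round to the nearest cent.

C$34,540.74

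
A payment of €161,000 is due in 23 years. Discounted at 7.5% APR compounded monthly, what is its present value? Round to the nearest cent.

€28,840.27

i = 0.075/12 = 0.00625 per month; n = 23·12 = 276.
PV = FV·(1+i)^(−n) = 161,000 × 0.179132 = 28,840.2688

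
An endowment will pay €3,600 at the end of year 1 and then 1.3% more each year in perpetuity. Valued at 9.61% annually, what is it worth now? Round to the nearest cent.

€43,321.30

PV = D₁/(r − g) = 3600/(0.0961 − 0.013) = 43,321.2996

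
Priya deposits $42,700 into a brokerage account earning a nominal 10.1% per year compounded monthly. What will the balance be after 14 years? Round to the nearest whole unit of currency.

$174,562

Periodic rate i = 0.101/12 = 0.00841667; n = 14 × 12 = 168 periods.
FV = PV·(1+i)^n = 42,700 × 4.088109 = 174,562.2684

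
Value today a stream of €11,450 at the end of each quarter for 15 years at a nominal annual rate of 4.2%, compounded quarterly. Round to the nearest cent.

With 4 periods per year: i = 0.0105, n = 60.
PV = PMT · [1 − (1+i)^(−n)] / i = 11450 · 44.348191 = 507,786.7920

€507,786.79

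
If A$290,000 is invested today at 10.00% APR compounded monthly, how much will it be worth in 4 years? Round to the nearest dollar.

With 12 periods per year: i = 0.00833333, n = 48.
FV = PV·(1+i)^n = 290,000 × 1.489354 = 431,912.6886

A$431,913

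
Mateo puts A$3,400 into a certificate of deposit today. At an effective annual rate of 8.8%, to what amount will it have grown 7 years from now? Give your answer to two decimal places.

FV = PV·(1+i)^n = 3,400 × 1.804689 = 6,135.9411

A$6,135.94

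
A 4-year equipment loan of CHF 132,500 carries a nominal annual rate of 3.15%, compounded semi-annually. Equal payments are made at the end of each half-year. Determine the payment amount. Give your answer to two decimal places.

Periodic rate i = 0.0315/2 = 0.01575; n = 4 × 2 = 8 periods.
PMT = 132500 / ( [1 − (1+0.01575)^(−8)] / 0.01575 ) = 132500 / 7.461525 = 17,757.7632

CHF 17,757.76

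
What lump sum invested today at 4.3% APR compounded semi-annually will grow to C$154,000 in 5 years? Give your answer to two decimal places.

Periodic rate i = 0.043/2 = 0.0215; n = 5 × 2 = 10 periods.
PV = FV·(1+i)^(−n) = 154,000 × 0.808381 = 124,490.7293

C$124,490.73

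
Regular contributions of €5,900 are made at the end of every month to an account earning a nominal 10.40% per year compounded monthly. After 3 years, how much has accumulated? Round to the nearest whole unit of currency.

€248,017

With 12 periods per year: i = 0.00866667, n = 36.
FV = PMT · [(1+i)^n − 1] / i = 5900 · 42.036864 = 248,017.4980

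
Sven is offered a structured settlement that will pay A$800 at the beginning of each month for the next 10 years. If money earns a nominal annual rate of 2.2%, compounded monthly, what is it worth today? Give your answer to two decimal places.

With 12 periods per year: i = 0.00183333, n = 120.
PV = PMT · [1 − (1+i)^(−n)] / i × (1+i) = 800 · 107.826161 = 86,260.9285
(Beginning-of-period payments → annuity-due factor ×(1+i).)

A$86,260.93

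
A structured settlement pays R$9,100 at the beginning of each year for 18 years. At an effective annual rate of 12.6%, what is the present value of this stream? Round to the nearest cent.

PV = 9100 × [1 − (1+0.126)^(−18)] / 0.126 × (1+i) = 9100 × 7.880963 = 71,716.7613
(annuity-due: payments at period start, so ×(1+i).)

R$71,716.76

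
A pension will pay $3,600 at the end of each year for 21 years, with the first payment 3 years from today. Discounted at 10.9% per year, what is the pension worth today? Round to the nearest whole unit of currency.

$23,796

PV at t=2 (ordinary 21-year annuity): 3600 × a(21|0.109) = 3600 × 8.129565 = 29,266.4346
PV₀ = 29,266.4346 / (1+0.109)^2 = 29,266.4346 / 1.229881 = 23,796.1515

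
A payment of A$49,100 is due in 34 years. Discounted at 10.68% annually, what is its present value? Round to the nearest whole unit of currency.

Discount factor = (1+0.1068)^(−34) = 0.031743; PV = 49,100 × 0.031743 = 1,558.5846

A$1,559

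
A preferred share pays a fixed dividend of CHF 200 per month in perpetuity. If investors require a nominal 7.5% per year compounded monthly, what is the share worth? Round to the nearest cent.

CHF 32,000.00

Periodic rate i = 0.075/12 = 0.00625.
PV = PMT / i = 200 / 0.00625 = 32,000.0000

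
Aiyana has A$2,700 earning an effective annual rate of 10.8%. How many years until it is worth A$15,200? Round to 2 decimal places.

n = ln(15200/2700) / ln(1+0.108) = ln(5.62963) / 0.102557 = 16.8497 years

16.85 years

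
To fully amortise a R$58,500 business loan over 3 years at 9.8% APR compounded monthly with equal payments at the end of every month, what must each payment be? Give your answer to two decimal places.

With 12 periods per year: i = 0.00816667, n = 36.
Annuity-PV factor = 31.081606; PMT = 58500 / 31.081606 = 1,882.1421

R$1,882.14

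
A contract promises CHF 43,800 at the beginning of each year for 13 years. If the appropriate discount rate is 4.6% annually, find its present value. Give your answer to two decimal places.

CHF 440,918.86

Annuity factor a(13|0.046) × (1+i) = 10.066641; PV = 43800 × 10.066641 = 440,918.8552
(Beginning-of-period payments → annuity-due factor ×(1+i).)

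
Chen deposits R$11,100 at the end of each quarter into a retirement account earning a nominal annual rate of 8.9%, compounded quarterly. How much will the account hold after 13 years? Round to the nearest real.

R$1,067,742

Periodic rate i = 0.089/4 = 0.02225; n = 13 × 4 = 52 periods.
FV = PMT · [(1+i)^n − 1] / i = 11100 · 96.192953 = 1,067,741.7798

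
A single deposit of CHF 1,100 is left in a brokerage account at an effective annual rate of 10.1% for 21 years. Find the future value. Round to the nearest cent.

1,100 × (1+0.101)^21 = 1,100 × 7.542819 = 8,297.1011

CHF 8,297.10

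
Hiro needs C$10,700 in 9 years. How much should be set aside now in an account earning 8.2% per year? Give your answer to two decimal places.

PV = FV·(1+i)^(−n) = 10,700 × 0.491988 = 5,264.2733

C$5,264.27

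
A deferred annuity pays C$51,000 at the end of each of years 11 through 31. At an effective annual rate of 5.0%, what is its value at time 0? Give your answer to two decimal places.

C$401,424.85

Value one period before first payment (t=10): 51000 × [1 − (1+0.05)^(−21)] / 0.05 = 51000 × 12.821153 = 653,878.7881
Discount back 10 years: 653,878.7881 × (1+0.05)^(−10) = 653,878.7881 × 0.613913 = 401,424.8542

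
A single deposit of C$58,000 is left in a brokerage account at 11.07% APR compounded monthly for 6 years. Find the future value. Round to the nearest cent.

C$112,347.65

Periodic rate i = 0.1107/12 = 0.009225; n = 6 × 12 = 72 periods.
FV = 58,000 × (1 + 0.009225)^72 = 112,347.6521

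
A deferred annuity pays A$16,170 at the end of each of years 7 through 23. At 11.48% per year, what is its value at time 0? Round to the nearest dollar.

Value one period before first payment (t=6): 16170 × [1 − (1+0.1148)^(−17)] / 0.1148 = 16170 × 7.337677 = 118,650.2418
PV₀ = 118,650.2418 / (1+0.1148)^6 = 118,650.2418 / 1.919472 = 61,814.0028

A$61,814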